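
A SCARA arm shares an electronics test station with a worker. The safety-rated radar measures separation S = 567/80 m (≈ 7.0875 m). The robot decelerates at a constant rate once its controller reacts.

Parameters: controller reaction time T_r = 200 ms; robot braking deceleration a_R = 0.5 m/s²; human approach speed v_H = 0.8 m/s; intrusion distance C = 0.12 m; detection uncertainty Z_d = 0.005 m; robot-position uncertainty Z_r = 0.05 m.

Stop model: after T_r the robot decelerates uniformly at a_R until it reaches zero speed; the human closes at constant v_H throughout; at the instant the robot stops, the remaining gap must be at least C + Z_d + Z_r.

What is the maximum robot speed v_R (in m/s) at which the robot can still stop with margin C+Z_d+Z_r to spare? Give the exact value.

v_R_max = 37/20 m/s = 1.8500 m/s

at the boundary: (1)·v² + (9/5)·v + (-2701/400) = 0
  disc = (9/5)² − 4·(1)·(-2701/400) = 121/4 ; √disc = 11/2
  v_R = (−(9/5) + 11/2) / (2·(1)) = 37/20 m/s
check:
stop time T_s = (37/20)/(1/2) = 3.7000 s
robot covers v_R·T_r = 1.8500·0.2000 = 0.3700 m before braking
robot covers 1.8500·3.7000 − ½·0.5000·3.7000² = 3.4225 m while stopping
human closes 0.8000·3.9000 = 3.1200 m
margins: 0.1200+0.0050+0.0500 = 0.1750 m
sum ≈ 0.3700+3.4225+3.1200+0.1750 ≈ 7.0875 m = S ✓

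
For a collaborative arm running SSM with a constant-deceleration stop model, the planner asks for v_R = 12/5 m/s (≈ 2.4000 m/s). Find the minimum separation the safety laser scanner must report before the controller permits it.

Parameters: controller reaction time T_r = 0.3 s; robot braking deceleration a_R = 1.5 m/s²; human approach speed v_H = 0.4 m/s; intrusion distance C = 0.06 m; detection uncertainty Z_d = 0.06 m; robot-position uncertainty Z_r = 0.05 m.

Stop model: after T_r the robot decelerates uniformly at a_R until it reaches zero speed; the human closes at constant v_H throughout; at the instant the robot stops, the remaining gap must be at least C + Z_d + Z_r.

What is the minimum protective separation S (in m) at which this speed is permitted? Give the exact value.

S_min = 357/100 m = 3.5700 m

T_s = v_R/a_R = (12/5)/(3/2) = 1.6000 s
robot in T_r: 2.4000·0.3000 = 0.7200 m
braking distance = 2.4000²/(2·1.5000) = 1.9200 m
human over T_r+T_s: 0.4000·(0.3000+1.6000) = 0.7600 m
margins: 0.0600+0.0600+0.0500 = 0.1700 m
S_min ≈ 0.7200+1.9200+0.7600+0.1700  ⇒  S_min = 357/100 m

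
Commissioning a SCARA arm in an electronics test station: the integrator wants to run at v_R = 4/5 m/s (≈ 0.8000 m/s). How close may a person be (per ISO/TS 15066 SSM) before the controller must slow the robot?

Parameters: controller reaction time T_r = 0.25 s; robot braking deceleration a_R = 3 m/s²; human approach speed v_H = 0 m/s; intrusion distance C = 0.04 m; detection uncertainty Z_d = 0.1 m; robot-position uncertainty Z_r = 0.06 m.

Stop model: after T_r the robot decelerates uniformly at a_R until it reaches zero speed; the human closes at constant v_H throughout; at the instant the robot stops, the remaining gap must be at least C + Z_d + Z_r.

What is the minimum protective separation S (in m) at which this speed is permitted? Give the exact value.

S_min = 38/75 m = 0.5067 m

braking lasts T_s = (4/5)/3 = 0.2667 s
reaction-phase robot travel = 0.8000·0.2500 = 0.2000 m
braking distance = 0.8000²/(2·3.0000) = 0.1067 m
person approaches 0.0000·(0.2500+0.2667) = 0.0000 m
margins: 0.0400+0.1000+0.0600 = 0.2000 m
S_min ≈ 0.2000+0.1067+0.0000+0.2000  ⇒  S_min = 38/75 m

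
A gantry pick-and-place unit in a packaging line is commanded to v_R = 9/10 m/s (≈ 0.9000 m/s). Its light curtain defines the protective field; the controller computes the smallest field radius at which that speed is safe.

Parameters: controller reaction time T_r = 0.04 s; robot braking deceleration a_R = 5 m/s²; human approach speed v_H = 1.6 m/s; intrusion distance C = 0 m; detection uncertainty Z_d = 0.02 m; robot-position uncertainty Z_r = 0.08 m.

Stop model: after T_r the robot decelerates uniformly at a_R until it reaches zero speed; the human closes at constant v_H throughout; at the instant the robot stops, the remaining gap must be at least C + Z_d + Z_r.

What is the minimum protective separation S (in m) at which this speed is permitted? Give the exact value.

S_min = 569/1000 m = 0.5690 m

T_s = v_R/a_R = (9/10)/5 = 0.1800 s
robot covers v_R·T_r = 0.9000·0.0400 = 0.0360 m before braking
braking distance = 0.9000²/(2·5.0000) = 0.0810 m
human closes 1.6000·0.2200 = 0.3520 m
C+Z_d+Z_r = 0.0000+0.0200+0.0800 = 0.1000 m
S_min ≈ 0.0360+0.0810+0.3520+0.1000  ⇒  S_min = 569/1000 m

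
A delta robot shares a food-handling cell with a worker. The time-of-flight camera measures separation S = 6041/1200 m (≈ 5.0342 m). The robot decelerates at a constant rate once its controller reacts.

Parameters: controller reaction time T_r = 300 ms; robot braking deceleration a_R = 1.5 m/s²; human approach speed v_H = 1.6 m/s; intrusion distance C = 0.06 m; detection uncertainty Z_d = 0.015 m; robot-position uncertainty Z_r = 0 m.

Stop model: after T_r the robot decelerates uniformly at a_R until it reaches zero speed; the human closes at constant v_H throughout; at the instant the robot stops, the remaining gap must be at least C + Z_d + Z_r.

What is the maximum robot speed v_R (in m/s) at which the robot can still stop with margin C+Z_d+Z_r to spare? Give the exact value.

at the boundary: (1/3)·v² + (41/30)·v + (-215/48) = 0
  disc = (41/30)² − 4·(1/3)·(-215/48) = 196/25 ; √disc = 14/5
  v_R = (−(41/30) + 14/5) / (2·(1/3)) = 43/20 m/s
check:
T_s = v_R/a_R = (43/20)/(3/2) = 1.4333 s
robot in T_r: 2.1500·0.3000 = 0.6450 m
braking distance = 2.1500²/(2·1.5000) = 1.5408 m
person approaches 1.6000·(0.3000+1.4333) = 2.7733 m
margins: 0.0600+0.0150+0.0000 = 0.0750 m
sum ≈ 0.6450+1.5408+2.7733+0.0750 ≈ 5.0342 m = S ✓

v_R_max = 43/20 m/s = 2.1500 m/s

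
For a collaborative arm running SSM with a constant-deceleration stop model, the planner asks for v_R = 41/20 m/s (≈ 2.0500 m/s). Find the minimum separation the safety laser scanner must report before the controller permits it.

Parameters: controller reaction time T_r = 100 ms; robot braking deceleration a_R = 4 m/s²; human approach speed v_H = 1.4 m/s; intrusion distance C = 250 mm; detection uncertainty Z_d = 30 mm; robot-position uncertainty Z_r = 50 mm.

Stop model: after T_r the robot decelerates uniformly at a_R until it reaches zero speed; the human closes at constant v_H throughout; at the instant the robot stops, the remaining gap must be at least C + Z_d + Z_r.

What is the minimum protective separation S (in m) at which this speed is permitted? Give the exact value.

T_s = v_R/a_R = (41/20)/4 = 0.5125 s
robot in T_r: 2.0500·0.1000 = 0.2050 m
braking distance = 2.0500²/(2·4.0000) = 0.5253 m
person approaches 1.4000·(0.1000+0.5125) = 0.8575 m
margins: 0.2500+0.0300+0.0500 = 0.3300 m
S_min ≈ 0.2050+0.5253+0.8575+0.3300  ⇒  S_min = 6137/3200 m

S_min = 6137/3200 m = 1.9178 m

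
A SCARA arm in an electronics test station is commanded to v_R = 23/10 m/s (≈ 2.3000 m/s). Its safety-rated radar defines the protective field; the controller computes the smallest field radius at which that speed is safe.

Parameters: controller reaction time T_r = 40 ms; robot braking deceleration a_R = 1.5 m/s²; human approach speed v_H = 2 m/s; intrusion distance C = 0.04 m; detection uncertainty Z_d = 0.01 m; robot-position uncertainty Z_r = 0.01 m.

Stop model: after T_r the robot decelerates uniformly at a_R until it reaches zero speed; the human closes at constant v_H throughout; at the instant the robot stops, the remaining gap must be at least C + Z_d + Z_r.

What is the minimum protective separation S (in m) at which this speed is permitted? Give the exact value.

T_s = v_R/a_R = (23/10)/(3/2) = 1.5333 s
robot covers v_R·T_r = 2.3000·0.0400 = 0.0920 m before braking
robot covers 2.3000·1.5333 − ½·1.5000·1.5333² = 1.7633 m while stopping
human over T_r+T_s: 2.0000·(0.0400+1.5333) = 3.1467 m
residual clearance needed = 0.0400+0.0100+0.0100 = 0.0600 m
S_min ≈ 0.0920+1.7633+3.1467+0.0600  ⇒  S_min = 2531/500 m

S_min = 2531/500 m = 5.0620 m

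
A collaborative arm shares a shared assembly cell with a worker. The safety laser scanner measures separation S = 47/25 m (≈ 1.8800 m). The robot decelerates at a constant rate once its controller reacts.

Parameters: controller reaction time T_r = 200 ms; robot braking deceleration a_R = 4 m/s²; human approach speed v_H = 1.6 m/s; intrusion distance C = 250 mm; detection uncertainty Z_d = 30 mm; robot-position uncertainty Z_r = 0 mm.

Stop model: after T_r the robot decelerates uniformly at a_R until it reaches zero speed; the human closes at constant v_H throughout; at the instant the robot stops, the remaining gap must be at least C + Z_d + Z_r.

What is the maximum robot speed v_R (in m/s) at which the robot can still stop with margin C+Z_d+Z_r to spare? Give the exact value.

collect terms ⇒ (1/8)·v_R² + (3/5)·v_R + (-32/25) = 0
  disc = (3/5)² − 4·(1/8)·(-32/25) = 1 ; √disc = 1
  v_R = (−(3/5) + 1) / (2·(1/8)) = 8/5 m/s
check:
stop time T_s = (8/5)/4 = 0.4000 s
robot in T_r: 1.6000·0.2000 = 0.3200 m
braking distance = 1.6000²/(2·4.0000) = 0.3200 m
person approaches 1.6000·(0.2000+0.4000) = 0.9600 m
residual clearance needed = 0.2500+0.0300+0.0000 = 0.2800 m
sum ≈ 0.3200+0.3200+0.9600+0.2800 ≈ 1.8800 m = S ✓

v_R_max = 8/5 m/s = 1.6000 m/s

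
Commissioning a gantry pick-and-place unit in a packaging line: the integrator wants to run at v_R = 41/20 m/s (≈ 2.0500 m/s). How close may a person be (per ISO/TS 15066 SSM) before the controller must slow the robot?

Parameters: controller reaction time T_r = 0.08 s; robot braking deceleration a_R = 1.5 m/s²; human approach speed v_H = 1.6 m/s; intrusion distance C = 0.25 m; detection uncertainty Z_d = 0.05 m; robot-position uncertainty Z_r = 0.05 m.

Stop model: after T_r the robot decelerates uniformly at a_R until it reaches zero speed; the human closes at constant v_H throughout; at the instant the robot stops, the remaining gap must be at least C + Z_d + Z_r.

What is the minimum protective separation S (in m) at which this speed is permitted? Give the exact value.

S_min = 8459/2000 m = 4.2295 m

braking lasts T_s = (41/20)/(3/2) = 1.3667 s
robot covers v_R·T_r = 2.0500·0.0800 = 0.1640 m before braking
robot covers 2.0500·1.3667 − ½·1.5000·1.3667² = 1.4008 m while stopping
person approaches 1.6000·(0.0800+1.3667) = 2.3147 m
C+Z_d+Z_r = 0.2500+0.0500+0.0500 = 0.3500 m
S_min ≈ 0.1640+1.4008+2.3147+0.3500  ⇒  S_min = 8459/2000 m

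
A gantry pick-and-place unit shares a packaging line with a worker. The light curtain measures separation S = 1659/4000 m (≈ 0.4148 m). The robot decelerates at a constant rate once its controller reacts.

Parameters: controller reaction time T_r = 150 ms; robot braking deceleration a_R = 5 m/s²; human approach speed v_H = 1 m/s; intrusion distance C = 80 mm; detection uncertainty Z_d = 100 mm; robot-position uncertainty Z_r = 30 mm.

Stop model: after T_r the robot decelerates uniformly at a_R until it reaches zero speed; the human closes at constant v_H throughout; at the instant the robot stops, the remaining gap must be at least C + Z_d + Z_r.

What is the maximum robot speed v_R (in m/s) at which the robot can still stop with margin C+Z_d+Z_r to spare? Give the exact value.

v_R_max = 3/20 m/s = 0.1500 m/s

at the boundary: (1/10)·v² + (7/20)·v + (-219/4000) = 0
  disc = (7/20)² − 4·(1/10)·(-219/4000) = 361/2500 ; √disc = 19/50
  v_R = (−(7/20) + 19/50) / (2·(1/10)) = 3/20 m/s
check:
braking lasts T_s = (3/20)/5 = 0.0300 s
robot covers v_R·T_r = 0.1500·0.1500 = 0.0225 m before braking
robot covers 0.1500·0.0300 − ½·5.0000·0.0300² = 0.0022 m while stopping
person approaches 1.0000·(0.1500+0.0300) = 0.1800 m
margins: 0.0800+0.1000+0.0300 = 0.2100 m
sum ≈ 0.0225+0.0022+0.1800+0.2100 ≈ 0.4148 m = S ✓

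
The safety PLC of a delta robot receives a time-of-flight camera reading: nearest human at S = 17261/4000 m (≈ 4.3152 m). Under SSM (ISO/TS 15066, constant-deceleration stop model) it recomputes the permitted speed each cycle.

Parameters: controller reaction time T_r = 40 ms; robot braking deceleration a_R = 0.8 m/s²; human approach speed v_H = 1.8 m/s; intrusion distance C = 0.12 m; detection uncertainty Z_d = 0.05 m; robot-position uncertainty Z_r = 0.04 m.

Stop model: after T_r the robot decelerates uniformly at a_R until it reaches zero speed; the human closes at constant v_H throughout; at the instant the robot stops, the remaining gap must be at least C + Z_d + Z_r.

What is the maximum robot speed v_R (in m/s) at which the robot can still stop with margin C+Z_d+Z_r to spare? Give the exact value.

at the boundary: (5/8)·v² + (229/100)·v + (-16133/4000) = 0
  disc = (229/100)² − 4·(5/8)·(-16133/4000) = 613089/40000 ; √disc = 783/200
  v_R = (−(229/100) + 783/200) / (2·(5/8)) = 13/10 m/s
check:
T_s = v_R/a_R = (13/10)/(4/5) = 1.6250 s
reaction-phase robot travel = 1.3000·0.0400 = 0.0520 m
robot under decel: 1.3000²/(2·0.8000) = 1.0562 m
person approaches 1.8000·(0.0400+1.6250) = 2.9970 m
C+Z_d+Z_r = 0.1200+0.0500+0.0400 = 0.2100 m
sum ≈ 0.0520+1.0562+2.9970+0.2100 ≈ 4.3152 m = S ✓

v_R_max = 13/10 m/s = 1.3000 m/s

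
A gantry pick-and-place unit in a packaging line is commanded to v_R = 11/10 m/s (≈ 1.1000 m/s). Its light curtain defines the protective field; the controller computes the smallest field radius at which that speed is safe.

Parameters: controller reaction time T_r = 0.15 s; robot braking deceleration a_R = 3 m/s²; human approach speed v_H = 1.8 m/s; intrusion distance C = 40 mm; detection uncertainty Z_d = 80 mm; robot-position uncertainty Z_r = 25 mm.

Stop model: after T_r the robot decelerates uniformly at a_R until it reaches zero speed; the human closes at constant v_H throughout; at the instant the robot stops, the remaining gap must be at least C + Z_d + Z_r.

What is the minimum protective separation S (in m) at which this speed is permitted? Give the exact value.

S_min = 173/120 m = 1.4417 m

braking lasts T_s = (11/10)/3 = 0.3667 s
robot in T_r: 1.1000·0.1500 = 0.1650 m
braking distance = 1.1000²/(2·3.0000) = 0.2017 m
human closes 1.8000·0.5167 = 0.9300 m
margins: 0.0400+0.0800+0.0250 = 0.1450 m
S_min ≈ 0.1650+0.2017+0.9300+0.1450  ⇒  S_min = 173/120 m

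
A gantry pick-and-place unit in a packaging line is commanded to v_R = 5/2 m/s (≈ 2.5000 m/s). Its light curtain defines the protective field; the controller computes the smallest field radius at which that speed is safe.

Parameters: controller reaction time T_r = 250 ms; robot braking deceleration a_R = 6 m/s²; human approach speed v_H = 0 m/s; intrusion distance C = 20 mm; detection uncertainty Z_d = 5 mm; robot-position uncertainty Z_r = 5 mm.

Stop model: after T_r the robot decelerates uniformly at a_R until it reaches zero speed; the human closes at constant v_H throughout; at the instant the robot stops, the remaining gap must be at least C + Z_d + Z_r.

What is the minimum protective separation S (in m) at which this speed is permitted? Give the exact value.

T_s = v_R/a_R = (5/2)/6 = 0.4167 s
reaction-phase robot travel = 2.5000·0.2500 = 0.6250 m
braking distance = 2.5000²/(2·6.0000) = 0.5208 m
human over T_r+T_s: 0.0000·(0.2500+0.4167) = 0.0000 m
residual clearance needed = 0.0200+0.0050+0.0050 = 0.0300 m
S_min ≈ 0.6250+0.5208+0.0000+0.0300  ⇒  S_min = 1411/1200 m

S_min = 1411/1200 m = 1.1758 m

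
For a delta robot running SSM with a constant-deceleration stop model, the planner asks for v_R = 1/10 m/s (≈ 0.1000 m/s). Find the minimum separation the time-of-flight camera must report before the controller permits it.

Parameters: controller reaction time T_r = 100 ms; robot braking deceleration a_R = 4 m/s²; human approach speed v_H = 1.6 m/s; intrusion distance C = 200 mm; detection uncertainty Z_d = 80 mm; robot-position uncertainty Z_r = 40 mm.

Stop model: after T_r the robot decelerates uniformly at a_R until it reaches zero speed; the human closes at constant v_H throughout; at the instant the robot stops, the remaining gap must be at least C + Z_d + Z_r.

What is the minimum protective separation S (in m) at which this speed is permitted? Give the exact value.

S_min = 17/32 m = 0.5312 m

stop time T_s = (1/10)/4 = 0.0250 s
robot in T_r: 0.1000·0.1000 = 0.0100 m
robot under decel: 0.1000²/(2·4.0000) = 0.0013 m
human over T_r+T_s: 1.6000·(0.1000+0.0250) = 0.2000 m
C+Z_d+Z_r = 0.2000+0.0800+0.0400 = 0.3200 m
S_min ≈ 0.0100+0.0013+0.2000+0.3200  ⇒  S_min = 17/32 m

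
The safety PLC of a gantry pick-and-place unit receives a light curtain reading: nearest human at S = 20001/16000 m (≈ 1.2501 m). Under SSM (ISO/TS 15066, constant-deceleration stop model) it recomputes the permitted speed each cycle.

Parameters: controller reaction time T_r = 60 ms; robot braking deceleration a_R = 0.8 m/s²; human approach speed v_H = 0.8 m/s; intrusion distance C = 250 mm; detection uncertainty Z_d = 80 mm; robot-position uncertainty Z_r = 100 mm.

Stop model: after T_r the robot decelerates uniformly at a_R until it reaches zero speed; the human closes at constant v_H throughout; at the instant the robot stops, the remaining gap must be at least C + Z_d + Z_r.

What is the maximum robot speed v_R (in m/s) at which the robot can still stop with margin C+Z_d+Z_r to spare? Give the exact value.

v_R_max = 11/20 m/s = 0.5500 m/s

collect terms ⇒ (5/8)·v_R² + (53/50)·v_R + (-12353/16000) = 0
  disc = (53/50)² − 4·(5/8)·(-12353/16000) = 488601/160000 ; √disc = 699/400
  v_R = (−(53/50) + 699/400) / (2·(5/8)) = 11/20 m/s
check:
braking lasts T_s = (11/20)/(4/5) = 0.6875 s
robot in T_r: 0.5500·0.0600 = 0.0330 m
braking distance = 0.5500²/(2·0.8000) = 0.1891 m
person approaches 0.8000·(0.0600+0.6875) = 0.5980 m
margins: 0.2500+0.0800+0.1000 = 0.4300 m
sum ≈ 0.0330+0.1891+0.5980+0.4300 ≈ 1.2501 m = S ✓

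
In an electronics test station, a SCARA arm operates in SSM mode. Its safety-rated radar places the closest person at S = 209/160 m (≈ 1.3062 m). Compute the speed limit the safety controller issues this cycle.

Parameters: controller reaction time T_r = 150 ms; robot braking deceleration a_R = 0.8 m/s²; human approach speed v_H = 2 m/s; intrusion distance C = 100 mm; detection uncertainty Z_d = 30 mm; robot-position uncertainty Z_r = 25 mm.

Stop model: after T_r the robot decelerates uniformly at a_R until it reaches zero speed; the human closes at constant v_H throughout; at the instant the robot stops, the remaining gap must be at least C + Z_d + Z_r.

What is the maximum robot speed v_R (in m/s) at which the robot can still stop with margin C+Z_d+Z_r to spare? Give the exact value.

at the boundary: (5/8)·v² + (53/20)·v + (-681/800) = 0
  disc = (53/20)² − 4·(5/8)·(-681/800) = 14641/1600 ; √disc = 121/40
  v_R = (−(53/20) + 121/40) / (2·(5/8)) = 3/10 m/s
check:
T_s = v_R/a_R = (3/10)/(4/5) = 0.3750 s
robot covers v_R·T_r = 0.3000·0.1500 = 0.0450 m before braking
robot under decel: 0.3000²/(2·0.8000) = 0.0563 m
human closes 2.0000·0.5250 = 1.0500 m
margins: 0.1000+0.0300+0.0250 = 0.1550 m
sum ≈ 0.0450+0.0563+1.0500+0.1550 ≈ 1.3062 m = S ✓

v_R_max = 3/10 m/s = 0.3000 m/s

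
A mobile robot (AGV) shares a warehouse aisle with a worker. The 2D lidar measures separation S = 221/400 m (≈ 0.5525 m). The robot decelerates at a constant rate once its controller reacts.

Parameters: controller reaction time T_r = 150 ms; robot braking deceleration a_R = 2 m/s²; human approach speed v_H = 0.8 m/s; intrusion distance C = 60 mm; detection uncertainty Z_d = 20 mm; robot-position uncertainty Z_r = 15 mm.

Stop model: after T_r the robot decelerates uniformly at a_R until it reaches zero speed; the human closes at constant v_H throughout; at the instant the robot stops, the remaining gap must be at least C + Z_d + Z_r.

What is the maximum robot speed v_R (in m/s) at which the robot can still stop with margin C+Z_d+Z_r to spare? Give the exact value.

at the boundary: (1/4)·v² + (11/20)·v + (-27/80) = 0
  disc = (11/20)² − 4·(1/4)·(-27/80) = 16/25 ; √disc = 4/5
  v_R = (−(11/20) + 4/5) / (2·(1/4)) = 1/2 m/s
check:
stop time T_s = (1/2)/2 = 0.2500 s
reaction-phase robot travel = 0.5000·0.1500 = 0.0750 m
robot covers 0.5000·0.2500 − ½·2.0000·0.2500² = 0.0625 m while stopping
human over T_r+T_s: 0.8000·(0.1500+0.2500) = 0.3200 m
margins: 0.0600+0.0200+0.0150 = 0.0950 m
sum ≈ 0.0750+0.0625+0.3200+0.0950 ≈ 0.5525 m = S ✓

v_R_max = 1/2 m/s = 0.5000 m/s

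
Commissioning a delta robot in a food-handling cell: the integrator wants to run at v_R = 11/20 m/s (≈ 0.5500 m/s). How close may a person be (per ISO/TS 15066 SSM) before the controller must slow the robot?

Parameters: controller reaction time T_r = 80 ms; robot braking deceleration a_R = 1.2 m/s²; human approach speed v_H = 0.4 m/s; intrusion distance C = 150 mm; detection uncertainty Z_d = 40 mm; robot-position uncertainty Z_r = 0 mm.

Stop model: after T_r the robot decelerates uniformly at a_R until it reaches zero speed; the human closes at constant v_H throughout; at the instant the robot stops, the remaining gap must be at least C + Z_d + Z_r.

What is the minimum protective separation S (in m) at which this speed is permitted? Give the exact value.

stop time T_s = (11/20)/(6/5) = 0.4583 s
robot in T_r: 0.5500·0.0800 = 0.0440 m
braking distance = 0.5500²/(2·1.2000) = 0.1260 m
human over T_r+T_s: 0.4000·(0.0800+0.4583) = 0.2153 m
residual clearance needed = 0.1500+0.0400+0.0000 = 0.1900 m
S_min ≈ 0.0440+0.1260+0.2153+0.1900  ⇒  S_min = 4603/8000 m

S_min = 4603/8000 m = 0.5754 m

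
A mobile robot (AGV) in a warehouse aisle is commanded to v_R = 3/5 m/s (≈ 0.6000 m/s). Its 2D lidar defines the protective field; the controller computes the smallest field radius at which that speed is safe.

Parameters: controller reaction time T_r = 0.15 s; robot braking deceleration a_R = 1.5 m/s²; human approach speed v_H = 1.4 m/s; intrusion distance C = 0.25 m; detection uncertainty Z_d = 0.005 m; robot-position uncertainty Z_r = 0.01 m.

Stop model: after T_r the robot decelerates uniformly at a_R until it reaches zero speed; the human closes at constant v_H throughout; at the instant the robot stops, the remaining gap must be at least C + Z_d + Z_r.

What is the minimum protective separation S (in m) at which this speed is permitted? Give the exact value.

S_min = 249/200 m = 1.2450 m

stop time T_s = (3/5)/(3/2) = 0.4000 s
reaction-phase robot travel = 0.6000·0.1500 = 0.0900 m
robot covers 0.6000·0.4000 − ½·1.5000·0.4000² = 0.1200 m while stopping
person approaches 1.4000·(0.1500+0.4000) = 0.7700 m
margins: 0.2500+0.0050+0.0100 = 0.2650 m
S_min ≈ 0.0900+0.1200+0.7700+0.2650  ⇒  S_min = 249/200 m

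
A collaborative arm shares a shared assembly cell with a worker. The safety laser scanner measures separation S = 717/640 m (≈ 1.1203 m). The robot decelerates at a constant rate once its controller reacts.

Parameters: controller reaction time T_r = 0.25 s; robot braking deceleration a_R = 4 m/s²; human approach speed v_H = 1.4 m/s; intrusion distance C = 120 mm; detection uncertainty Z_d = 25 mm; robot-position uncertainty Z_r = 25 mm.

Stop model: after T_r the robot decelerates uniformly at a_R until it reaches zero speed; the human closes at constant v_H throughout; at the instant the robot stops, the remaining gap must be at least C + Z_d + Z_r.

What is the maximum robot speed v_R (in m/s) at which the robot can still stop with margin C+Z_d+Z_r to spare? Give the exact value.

v_R_max = 17/20 m/s = 0.8500 m/s

quadratic (1/8)·v² + (3/5)·v + (-1921/3200) = 0
  disc = (3/5)² − 4·(1/8)·(-1921/3200) = 169/256 ; √disc = 13/16
  v_R = (−(3/5) + 13/16) / (2·(1/8)) = 17/20 m/s
check:
stop time T_s = (17/20)/4 = 0.2125 s
robot in T_r: 0.8500·0.2500 = 0.2125 m
braking distance = 0.8500²/(2·4.0000) = 0.0903 m
human closes 1.4000·0.4625 = 0.6475 m
margins: 0.1200+0.0250+0.0250 = 0.1700 m
sum ≈ 0.2125+0.0903+0.6475+0.1700 ≈ 1.1203 m = S ✓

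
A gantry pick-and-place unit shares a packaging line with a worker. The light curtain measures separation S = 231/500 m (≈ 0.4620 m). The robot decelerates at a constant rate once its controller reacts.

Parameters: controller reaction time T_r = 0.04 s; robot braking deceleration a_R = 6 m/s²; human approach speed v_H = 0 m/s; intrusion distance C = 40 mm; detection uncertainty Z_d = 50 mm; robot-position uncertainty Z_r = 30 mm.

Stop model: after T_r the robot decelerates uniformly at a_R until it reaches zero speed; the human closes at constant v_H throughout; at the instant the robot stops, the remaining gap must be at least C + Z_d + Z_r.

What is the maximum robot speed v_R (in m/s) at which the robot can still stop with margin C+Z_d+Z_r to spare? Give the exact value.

v_R_max = 9/5 m/s = 1.8000 m/s

collect terms ⇒ (1/12)·v_R² + (1/25)·v_R + (-171/500) = 0
  disc = (1/25)² − 4·(1/12)·(-171/500) = 289/2500 ; √disc = 17/50
  v_R = (−(1/25) + 17/50) / (2·(1/12)) = 9/5 m/s
check:
stop time T_s = (9/5)/6 = 0.3000 s
reaction-phase robot travel = 1.8000·0.0400 = 0.0720 m
braking distance = 1.8000²/(2·6.0000) = 0.2700 m
human over T_r+T_s: 0.0000·(0.0400+0.3000) = 0.0000 m
C+Z_d+Z_r = 0.0400+0.0500+0.0300 = 0.1200 m
sum ≈ 0.0720+0.2700+0.0000+0.1200 ≈ 0.4620 m = S ✓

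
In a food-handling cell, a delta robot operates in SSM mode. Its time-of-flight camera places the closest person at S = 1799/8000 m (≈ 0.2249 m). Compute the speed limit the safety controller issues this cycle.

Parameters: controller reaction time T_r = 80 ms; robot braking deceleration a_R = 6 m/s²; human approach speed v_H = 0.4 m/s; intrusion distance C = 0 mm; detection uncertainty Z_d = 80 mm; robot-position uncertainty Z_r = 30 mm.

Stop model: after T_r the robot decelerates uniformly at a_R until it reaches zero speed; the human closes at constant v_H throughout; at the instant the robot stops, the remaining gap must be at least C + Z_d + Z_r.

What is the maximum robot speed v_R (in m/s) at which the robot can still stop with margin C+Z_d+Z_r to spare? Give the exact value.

v_R_max = 9/20 m/s = 0.4500 m/s

collect terms ⇒ (1/12)·v_R² + (11/75)·v_R + (-663/8000) = 0
  disc = (11/75)² − 4·(1/12)·(-663/8000) = 17689/360000 ; √disc = 133/600
  v_R = (−(11/75) + 133/600) / (2·(1/12)) = 9/20 m/s
check:
stop time T_s = (9/20)/6 = 0.0750 s
robot covers v_R·T_r = 0.4500·0.0800 = 0.0360 m before braking
braking distance = 0.4500²/(2·6.0000) = 0.0169 m
person approaches 0.4000·(0.0800+0.0750) = 0.0620 m
residual clearance needed = 0.0000+0.0800+0.0300 = 0.1100 m
sum ≈ 0.0360+0.0169+0.0620+0.1100 ≈ 0.2249 m = S ✓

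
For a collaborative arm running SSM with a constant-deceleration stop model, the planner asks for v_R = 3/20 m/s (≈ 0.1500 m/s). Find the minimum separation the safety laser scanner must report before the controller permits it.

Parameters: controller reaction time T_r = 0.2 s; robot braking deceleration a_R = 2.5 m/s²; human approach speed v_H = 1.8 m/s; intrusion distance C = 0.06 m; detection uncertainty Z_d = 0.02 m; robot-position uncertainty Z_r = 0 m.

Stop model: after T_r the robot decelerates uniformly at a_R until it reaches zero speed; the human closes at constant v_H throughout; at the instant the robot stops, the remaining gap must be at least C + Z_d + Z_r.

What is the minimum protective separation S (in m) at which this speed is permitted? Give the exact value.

S_min = 233/400 m = 0.5825 m

braking lasts T_s = (3/20)/(5/2) = 0.0600 s
robot in T_r: 0.1500·0.2000 = 0.0300 m
braking distance = 0.1500²/(2·2.5000) = 0.0045 m
human closes 1.8000·0.2600 = 0.4680 m
margins: 0.0600+0.0200+0.0000 = 0.0800 m
S_min ≈ 0.0300+0.0045+0.4680+0.0800  ⇒  S_min = 233/400 m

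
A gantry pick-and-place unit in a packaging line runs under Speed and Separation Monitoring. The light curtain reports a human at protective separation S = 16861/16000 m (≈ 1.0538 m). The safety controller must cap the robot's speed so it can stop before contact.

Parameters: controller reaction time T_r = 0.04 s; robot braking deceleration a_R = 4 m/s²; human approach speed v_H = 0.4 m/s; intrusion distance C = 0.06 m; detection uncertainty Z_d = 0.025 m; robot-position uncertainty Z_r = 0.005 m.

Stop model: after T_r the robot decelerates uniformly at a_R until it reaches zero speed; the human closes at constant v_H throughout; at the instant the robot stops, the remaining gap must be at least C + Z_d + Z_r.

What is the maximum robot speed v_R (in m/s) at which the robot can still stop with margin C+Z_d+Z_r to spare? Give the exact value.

collect terms ⇒ (1/8)·v_R² + (7/50)·v_R + (-3033/3200) = 0
  disc = (7/50)² − 4·(1/8)·(-3033/3200) = 78961/160000 ; √disc = 281/400
  v_R = (−(7/50) + 281/400) / (2·(1/8)) = 9/4 m/s
check:
stop time T_s = (9/4)/4 = 0.5625 s
robot covers v_R·T_r = 2.2500·0.0400 = 0.0900 m before braking
robot under decel: 2.2500²/(2·4.0000) = 0.6328 m
human over T_r+T_s: 0.4000·(0.0400+0.5625) = 0.2410 m
C+Z_d+Z_r = 0.0600+0.0250+0.0050 = 0.0900 m
sum ≈ 0.0900+0.6328+0.2410+0.0900 ≈ 1.0538 m = S ✓

v_R_max = 9/4 m/s = 2.2500 m/s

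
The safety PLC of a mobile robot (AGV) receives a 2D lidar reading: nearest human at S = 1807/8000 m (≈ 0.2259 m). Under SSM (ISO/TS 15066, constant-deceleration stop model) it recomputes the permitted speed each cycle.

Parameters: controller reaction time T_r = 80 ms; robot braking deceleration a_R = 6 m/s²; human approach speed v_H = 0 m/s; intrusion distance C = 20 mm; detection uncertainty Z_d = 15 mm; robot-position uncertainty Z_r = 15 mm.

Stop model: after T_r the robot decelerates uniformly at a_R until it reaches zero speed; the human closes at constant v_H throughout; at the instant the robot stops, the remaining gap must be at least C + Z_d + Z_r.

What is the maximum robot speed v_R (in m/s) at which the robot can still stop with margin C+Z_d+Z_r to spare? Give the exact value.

v_R_max = 21/20 m/s = 1.0500 m/s

at the boundary: (1/12)·v² + (2/25)·v + (-1407/8000) = 0
  disc = (2/25)² − 4·(1/12)·(-1407/8000) = 2601/40000 ; √disc = 51/200
  v_R = (−(2/25) + 51/200) / (2·(1/12)) = 21/20 m/s
check:
braking lasts T_s = (21/20)/6 = 0.1750 s
robot in T_r: 1.0500·0.0800 = 0.0840 m
robot covers 1.0500·0.1750 − ½·6.0000·0.1750² = 0.0919 m while stopping
person approaches 0.0000·(0.0800+0.1750) = 0.0000 m
margins: 0.0200+0.0150+0.0150 = 0.0500 m
sum ≈ 0.0840+0.0919+0.0000+0.0500 ≈ 0.2259 m = S ✓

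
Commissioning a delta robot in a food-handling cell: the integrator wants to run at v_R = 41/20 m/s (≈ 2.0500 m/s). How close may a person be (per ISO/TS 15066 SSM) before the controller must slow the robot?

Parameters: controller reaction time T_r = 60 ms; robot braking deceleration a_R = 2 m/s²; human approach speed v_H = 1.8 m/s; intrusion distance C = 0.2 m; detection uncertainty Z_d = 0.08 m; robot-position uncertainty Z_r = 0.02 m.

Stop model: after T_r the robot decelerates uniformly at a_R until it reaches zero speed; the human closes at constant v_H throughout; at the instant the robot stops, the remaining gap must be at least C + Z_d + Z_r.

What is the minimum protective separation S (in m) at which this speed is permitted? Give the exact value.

S_min = 27413/8000 m = 3.4266 m

braking lasts T_s = (41/20)/2 = 1.0250 s
reaction-phase robot travel = 2.0500·0.0600 = 0.1230 m
robot under decel: 2.0500²/(2·2.0000) = 1.0506 m
human over T_r+T_s: 1.8000·(0.0600+1.0250) = 1.9530 m
margins: 0.2000+0.0800+0.0200 = 0.3000 m
S_min ≈ 0.1230+1.0506+1.9530+0.3000  ⇒  S_min = 27413/8000 m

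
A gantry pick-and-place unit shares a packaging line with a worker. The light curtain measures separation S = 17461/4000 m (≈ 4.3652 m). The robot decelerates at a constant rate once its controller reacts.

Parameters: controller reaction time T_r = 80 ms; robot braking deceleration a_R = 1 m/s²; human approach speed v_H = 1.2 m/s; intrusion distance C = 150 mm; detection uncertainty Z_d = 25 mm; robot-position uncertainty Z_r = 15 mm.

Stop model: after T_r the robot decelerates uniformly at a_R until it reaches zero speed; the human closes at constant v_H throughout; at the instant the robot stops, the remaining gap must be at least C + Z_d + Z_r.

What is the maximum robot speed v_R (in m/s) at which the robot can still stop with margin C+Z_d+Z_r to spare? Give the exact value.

at the boundary: (1/2)·v² + (32/25)·v + (-16317/4000) = 0
  disc = (32/25)² − 4·(1/2)·(-16317/4000) = 97969/10000 ; √disc = 313/100
  v_R = (−(32/25) + 313/100) / (2·(1/2)) = 37/20 m/s
check:
stop time T_s = (37/20)/1 = 1.8500 s
robot in T_r: 1.8500·0.0800 = 0.1480 m
robot covers 1.8500·1.8500 − ½·1.0000·1.8500² = 1.7112 m while stopping
human over T_r+T_s: 1.2000·(0.0800+1.8500) = 2.3160 m
margins: 0.1500+0.0250+0.0150 = 0.1900 m
sum ≈ 0.1480+1.7112+2.3160+0.1900 ≈ 4.3652 m = S ✓

v_R_max = 37/20 m/s = 1.8500 m/s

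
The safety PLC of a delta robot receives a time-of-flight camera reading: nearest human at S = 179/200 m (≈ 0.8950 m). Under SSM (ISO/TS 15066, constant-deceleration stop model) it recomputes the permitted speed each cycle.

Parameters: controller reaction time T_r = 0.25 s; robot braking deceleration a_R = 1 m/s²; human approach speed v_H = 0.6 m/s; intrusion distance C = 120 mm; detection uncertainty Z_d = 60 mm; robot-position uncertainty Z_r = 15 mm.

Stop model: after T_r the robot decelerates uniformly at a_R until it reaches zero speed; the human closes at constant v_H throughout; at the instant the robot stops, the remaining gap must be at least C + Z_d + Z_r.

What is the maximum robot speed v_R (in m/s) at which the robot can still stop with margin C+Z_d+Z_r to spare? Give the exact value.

collect terms ⇒ (1/2)·v_R² + (17/20)·v_R + (-11/20) = 0
  disc = (17/20)² − 4·(1/2)·(-11/20) = 729/400 ; √disc = 27/20
  v_R = (−(17/20) + 27/20) / (2·(1/2)) = 1/2 m/s
check:
T_s = v_R/a_R = (1/2)/1 = 0.5000 s
robot in T_r: 0.5000·0.2500 = 0.1250 m
robot covers 0.5000·0.5000 − ½·1.0000·0.5000² = 0.1250 m while stopping
person approaches 0.6000·(0.2500+0.5000) = 0.4500 m
C+Z_d+Z_r = 0.1200+0.0600+0.0150 = 0.1950 m
sum ≈ 0.1250+0.1250+0.4500+0.1950 ≈ 0.8950 m = S ✓

v_R_max = 1/2 m/s = 0.5000 m/s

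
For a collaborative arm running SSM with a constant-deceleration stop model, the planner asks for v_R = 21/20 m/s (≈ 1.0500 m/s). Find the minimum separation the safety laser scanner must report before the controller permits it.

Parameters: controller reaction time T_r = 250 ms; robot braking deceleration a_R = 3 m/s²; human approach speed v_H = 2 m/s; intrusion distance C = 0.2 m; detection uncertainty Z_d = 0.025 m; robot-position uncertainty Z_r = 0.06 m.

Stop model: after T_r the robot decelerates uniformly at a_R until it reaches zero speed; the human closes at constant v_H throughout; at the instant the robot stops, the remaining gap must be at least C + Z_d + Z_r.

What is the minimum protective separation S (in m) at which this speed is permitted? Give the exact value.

S_min = 309/160 m = 1.9312 m

T_s = v_R/a_R = (21/20)/3 = 0.3500 s
robot in T_r: 1.0500·0.2500 = 0.2625 m
braking distance = 1.0500²/(2·3.0000) = 0.1837 m
person approaches 2.0000·(0.2500+0.3500) = 1.2000 m
margins: 0.2000+0.0250+0.0600 = 0.2850 m
S_min ≈ 0.2625+0.1837+1.2000+0.2850  ⇒  S_min = 309/160 m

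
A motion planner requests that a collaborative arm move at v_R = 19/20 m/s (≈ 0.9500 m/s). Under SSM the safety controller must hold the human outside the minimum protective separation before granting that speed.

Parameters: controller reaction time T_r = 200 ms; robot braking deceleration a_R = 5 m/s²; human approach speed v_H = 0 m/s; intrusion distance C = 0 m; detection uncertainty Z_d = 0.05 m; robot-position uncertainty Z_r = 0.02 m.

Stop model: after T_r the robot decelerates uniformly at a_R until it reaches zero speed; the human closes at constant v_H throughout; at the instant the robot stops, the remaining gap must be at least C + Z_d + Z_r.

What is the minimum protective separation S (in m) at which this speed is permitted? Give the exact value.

S_min = 1401/4000 m = 0.3503 m

stop time T_s = (19/20)/5 = 0.1900 s
robot covers v_R·T_r = 0.9500·0.2000 = 0.1900 m before braking
robot covers 0.9500·0.1900 − ½·5.0000·0.1900² = 0.0902 m while stopping
human over T_r+T_s: 0.0000·(0.2000+0.1900) = 0.0000 m
residual clearance needed = 0.0000+0.0500+0.0200 = 0.0700 m
S_min ≈ 0.1900+0.0902+0.0000+0.0700  ⇒  S_min = 1401/4000 m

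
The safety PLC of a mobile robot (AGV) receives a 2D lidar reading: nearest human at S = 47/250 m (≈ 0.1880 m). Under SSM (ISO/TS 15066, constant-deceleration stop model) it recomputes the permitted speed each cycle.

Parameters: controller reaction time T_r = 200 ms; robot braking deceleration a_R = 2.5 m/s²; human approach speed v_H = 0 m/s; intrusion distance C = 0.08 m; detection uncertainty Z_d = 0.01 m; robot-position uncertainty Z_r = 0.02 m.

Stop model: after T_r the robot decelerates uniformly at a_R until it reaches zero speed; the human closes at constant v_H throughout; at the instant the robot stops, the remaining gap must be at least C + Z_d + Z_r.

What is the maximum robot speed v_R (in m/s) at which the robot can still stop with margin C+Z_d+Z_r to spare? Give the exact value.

v_R_max = 3/10 m/s = 0.3000 m/s

quadratic (1/5)·v² + (1/5)·v + (-39/500) = 0
  disc = (1/5)² − 4·(1/5)·(-39/500) = 64/625 ; √disc = 8/25
  v_R = (−(1/5) + 8/25) / (2·(1/5)) = 3/10 m/s
check:
braking lasts T_s = (3/10)/(5/2) = 0.1200 s
robot covers v_R·T_r = 0.3000·0.2000 = 0.0600 m before braking
braking distance = 0.3000²/(2·2.5000) = 0.0180 m
human over T_r+T_s: 0.0000·(0.2000+0.1200) = 0.0000 m
residual clearance needed = 0.0800+0.0100+0.0200 = 0.1100 m
sum ≈ 0.0600+0.0180+0.0000+0.1100 ≈ 0.1880 m = S ✓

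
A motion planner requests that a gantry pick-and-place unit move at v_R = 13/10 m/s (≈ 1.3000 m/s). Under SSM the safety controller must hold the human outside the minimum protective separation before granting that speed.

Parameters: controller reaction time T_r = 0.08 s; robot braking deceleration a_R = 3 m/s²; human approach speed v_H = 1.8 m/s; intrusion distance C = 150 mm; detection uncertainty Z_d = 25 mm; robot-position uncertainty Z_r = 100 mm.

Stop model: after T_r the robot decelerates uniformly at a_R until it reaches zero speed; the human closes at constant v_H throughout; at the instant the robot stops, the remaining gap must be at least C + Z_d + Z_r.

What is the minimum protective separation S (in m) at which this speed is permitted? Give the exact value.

S_min = 2377/1500 m = 1.5847 m

braking lasts T_s = (13/10)/3 = 0.4333 s
robot covers v_R·T_r = 1.3000·0.0800 = 0.1040 m before braking
robot covers 1.3000·0.4333 − ½·3.0000·0.4333² = 0.2817 m while stopping
human closes 1.8000·0.5133 = 0.9240 m
margins: 0.1500+0.0250+0.1000 = 0.2750 m
S_min ≈ 0.1040+0.2817+0.9240+0.2750  ⇒  S_min = 2377/1500 m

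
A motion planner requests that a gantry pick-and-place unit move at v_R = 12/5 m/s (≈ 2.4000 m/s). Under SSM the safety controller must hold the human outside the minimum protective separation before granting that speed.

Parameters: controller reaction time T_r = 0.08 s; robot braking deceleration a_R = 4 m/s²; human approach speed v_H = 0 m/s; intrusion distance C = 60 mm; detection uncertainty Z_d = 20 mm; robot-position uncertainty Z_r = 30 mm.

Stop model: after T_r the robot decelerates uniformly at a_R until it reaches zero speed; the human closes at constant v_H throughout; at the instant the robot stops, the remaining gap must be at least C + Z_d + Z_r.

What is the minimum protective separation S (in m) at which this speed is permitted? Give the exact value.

braking lasts T_s = (12/5)/4 = 0.6000 s
robot in T_r: 2.4000·0.0800 = 0.1920 m
robot covers 2.4000·0.6000 − ½·4.0000·0.6000² = 0.7200 m while stopping
human closes 0.0000·0.6800 = 0.0000 m
residual clearance needed = 0.0600+0.0200+0.0300 = 0.1100 m
S_min ≈ 0.1920+0.7200+0.0000+0.1100  ⇒  S_min = 511/500 m

S_min = 511/500 m = 1.0220 m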